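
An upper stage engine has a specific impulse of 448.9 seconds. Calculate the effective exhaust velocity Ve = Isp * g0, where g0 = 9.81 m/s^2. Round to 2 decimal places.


Step 1: Ve = Isp * g0 = 448.9 * 9.81
Step 2: Ve = 4403.71 m/s

4403.71


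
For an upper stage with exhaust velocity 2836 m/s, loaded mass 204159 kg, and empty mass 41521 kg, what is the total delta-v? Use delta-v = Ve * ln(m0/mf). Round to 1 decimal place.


Step 1: Mass ratio m0/mf = 204159 / 41521 = 4.917006
Step 2: ln(4.917006) = 1.5927
Step 3: delta-v = 2836 * 1.5927 = 4516.9 m/s

4516.9


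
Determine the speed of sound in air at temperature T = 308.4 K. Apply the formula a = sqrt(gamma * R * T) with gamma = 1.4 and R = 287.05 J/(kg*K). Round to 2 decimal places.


Step 1: gamma * R * T = 1.4 * 287.05 * 308.4 = 123936.708
Step 2: a = sqrt(123936.708) = 352.05 m/s

352.05


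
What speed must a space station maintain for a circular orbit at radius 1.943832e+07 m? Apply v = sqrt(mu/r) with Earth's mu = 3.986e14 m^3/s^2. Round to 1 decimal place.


Step 1: mu / r = 3.986e14 / 1.943832e+07 = 20505887.3401
Step 2: v = sqrt(20505887.3401) = 4528.3 m/s

4528.3


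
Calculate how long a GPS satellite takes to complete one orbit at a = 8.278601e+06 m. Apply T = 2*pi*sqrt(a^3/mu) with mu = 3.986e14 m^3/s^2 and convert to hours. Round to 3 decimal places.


Step 1: a^3 / mu = 5.673759e+20 / 3.986e14 = 1.423422e+06
Step 2: sqrt(1.423422e+06) = 1193.0723 s
Step 3: T = 2*pi * 1193.0723 = 7496.29 s
Step 4: T in hours = 7496.29 / 3600 = 2.082 hours

2.082


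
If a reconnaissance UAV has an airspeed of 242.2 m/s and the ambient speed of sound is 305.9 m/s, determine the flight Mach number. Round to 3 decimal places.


Step 1: M = V / a = 242.2 / 305.9
Step 2: M = 0.792

0.792


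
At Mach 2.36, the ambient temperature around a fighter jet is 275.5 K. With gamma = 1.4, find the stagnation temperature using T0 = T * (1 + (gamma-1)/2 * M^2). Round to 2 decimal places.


Step 1: (gamma-1)/2 = 0.2
Step 2: M^2 = 5.5696
Step 3: 1 + 0.2 * 5.5696 = 2.11392
Step 4: T0 = 275.5 * 2.11392 = 582.38 K

582.38


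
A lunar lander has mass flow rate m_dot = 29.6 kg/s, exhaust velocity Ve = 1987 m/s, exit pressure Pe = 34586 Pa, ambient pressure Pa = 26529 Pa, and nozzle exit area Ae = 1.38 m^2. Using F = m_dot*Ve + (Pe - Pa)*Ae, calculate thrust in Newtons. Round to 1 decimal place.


Step 1: Momentum thrust = m_dot * Ve = 29.6 * 1987 = 58815.2 N
Step 2: Pressure thrust = (Pe - Pa) * Ae = (34586 - 26529) * 1.38 = 11118.66 N
Step 3: Total thrust F = 58815.2 + 11118.66 = 69933.9 N

69933.9


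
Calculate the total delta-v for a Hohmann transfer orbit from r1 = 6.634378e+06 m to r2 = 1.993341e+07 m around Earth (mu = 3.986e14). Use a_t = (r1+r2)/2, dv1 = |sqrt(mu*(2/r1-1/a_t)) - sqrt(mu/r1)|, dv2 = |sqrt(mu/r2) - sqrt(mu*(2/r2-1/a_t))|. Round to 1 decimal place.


Step 1: Transfer semi-major axis a_t = (6.634378e+06 + 1.993341e+07) / 2 = 1.328389e+07 m
Step 2: v1 (circular at r1) = sqrt(mu/r1) = 7751.19 m/s
Step 3: v_t1 = sqrt(mu*(2/r1 - 1/a_t)) = 9495.04 m/s
Step 4: dv1 = |9495.04 - 7751.19| = 1743.84 m/s
Step 5: v2 (circular at r2) = 4471.75 m/s, v_t2 = 3160.2 m/s
Step 6: dv2 = |4471.75 - 3160.2| = 1311.55 m/s
Step 7: Total delta-v = 1743.84 + 1311.55 = 3055.4 m/s

3055.4


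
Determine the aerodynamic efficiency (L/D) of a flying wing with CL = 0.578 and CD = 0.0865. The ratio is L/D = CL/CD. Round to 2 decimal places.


Step 1: L/D = CL / CD = 0.578 / 0.0865
Step 2: L/D = 6.68

6.68


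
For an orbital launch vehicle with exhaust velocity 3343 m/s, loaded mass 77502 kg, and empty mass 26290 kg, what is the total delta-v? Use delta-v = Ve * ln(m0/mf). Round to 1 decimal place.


Step 1: Mass ratio m0/mf = 77502 / 26290 = 2.947965
Step 2: ln(2.947965) = 1.081115
Step 3: delta-v = 3343 * 1.081115 = 3614.2 m/s

3614.2


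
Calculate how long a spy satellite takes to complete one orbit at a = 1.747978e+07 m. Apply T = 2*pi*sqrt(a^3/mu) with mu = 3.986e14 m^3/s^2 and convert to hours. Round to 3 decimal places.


Step 1: a^3 / mu = 5.340819e+21 / 3.986e14 = 1.339894e+07
Step 2: sqrt(1.339894e+07) = 3660.4569 s
Step 3: T = 2*pi * 3660.4569 = 22999.33 s
Step 4: T in hours = 22999.33 / 3600 = 6.389 hours

6.389


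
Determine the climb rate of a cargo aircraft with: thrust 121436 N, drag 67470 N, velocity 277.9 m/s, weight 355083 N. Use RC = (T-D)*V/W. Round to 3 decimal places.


Step 1: Excess thrust = T - D = 121436 - 67470 = 53966 N
Step 2: Excess power = 53966 * 277.9 = 14997151.4 W
Step 3: RC = 14997151.4 / 355083 = 42.236 m/s

42.236


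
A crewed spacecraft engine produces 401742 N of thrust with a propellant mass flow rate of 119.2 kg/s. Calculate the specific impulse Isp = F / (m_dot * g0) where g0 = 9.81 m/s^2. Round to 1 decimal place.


Step 1: m_dot * g0 = 119.2 * 9.81 = 1169.35
Step 2: Isp = 401742 / 1169.35 = 343.6 s

343.6


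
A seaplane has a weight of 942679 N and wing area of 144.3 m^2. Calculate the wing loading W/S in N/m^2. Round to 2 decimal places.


Step 1: Wing loading = W / S = 942679 / 144.3
Step 2: Wing loading = 6532.77 N/m^2

6532.77


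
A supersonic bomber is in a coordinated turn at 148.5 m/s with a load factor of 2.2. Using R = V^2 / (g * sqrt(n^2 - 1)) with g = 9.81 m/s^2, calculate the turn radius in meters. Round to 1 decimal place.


Step 1: V^2 = 148.5^2 = 22052.25
Step 2: n^2 - 1 = 2.2^2 - 1 = 3.84
Step 3: sqrt(3.84) = 1.959592
Step 4: R = 22052.25 / (9.81 * 1.959592) = 1147.1 m

1147.1


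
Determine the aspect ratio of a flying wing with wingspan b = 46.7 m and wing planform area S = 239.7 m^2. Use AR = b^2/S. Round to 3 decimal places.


Step 1: b^2 = 46.7^2 = 2180.89
Step 2: AR = 2180.89 / 239.7 = 9.098

9.098


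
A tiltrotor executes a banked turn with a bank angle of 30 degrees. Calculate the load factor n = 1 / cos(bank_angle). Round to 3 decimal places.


Step 1: Convert 30 degrees to radians = 0.523599
Step 2: cos(30 deg) = 0.866025
Step 3: n = 1 / 0.866025 = 1.155

1.155


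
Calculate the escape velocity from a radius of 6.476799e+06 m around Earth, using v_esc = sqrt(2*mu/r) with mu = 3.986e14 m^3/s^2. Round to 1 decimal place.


Step 1: 2*mu/r = 2 * 3.986e14 / 6.476799e+06 = 123085493.3124
Step 2: v_esc = sqrt(123085493.3124) = 11094.4 m/s

11094.4


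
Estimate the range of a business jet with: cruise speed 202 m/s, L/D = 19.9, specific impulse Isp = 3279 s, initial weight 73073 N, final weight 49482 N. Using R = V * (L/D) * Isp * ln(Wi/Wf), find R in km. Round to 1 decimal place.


Step 1: Coefficient = V * (L/D) * Isp = 202 * 19.9 * 3279 = 13180924.2 m
Step 2: Wi/Wf = 73073 / 49482 = 1.476759
Step 3: ln(1.476759) = 0.38985
Step 4: R = 13180924.2 * 0.38985 = 5138583.0 m = 5138.6 km

5138.6


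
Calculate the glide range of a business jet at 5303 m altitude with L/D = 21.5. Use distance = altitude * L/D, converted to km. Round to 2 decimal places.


Step 1: Glide distance = altitude * L/D = 5303 * 21.5 = 114014.5 m
Step 2: Convert to km: 114014.5 / 1000 = 114.01 km

114.01


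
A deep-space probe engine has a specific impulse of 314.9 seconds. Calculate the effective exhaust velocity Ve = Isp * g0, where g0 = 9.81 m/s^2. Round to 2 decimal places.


Step 1: Ve = Isp * g0 = 314.9 * 9.81
Step 2: Ve = 3089.17 m/s

3089.17


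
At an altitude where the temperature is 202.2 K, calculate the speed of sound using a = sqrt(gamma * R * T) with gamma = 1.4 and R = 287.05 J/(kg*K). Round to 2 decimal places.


Step 1: gamma * R * T = 1.4 * 287.05 * 202.2 = 81258.114
Step 2: a = sqrt(81258.114) = 285.06 m/s

285.06


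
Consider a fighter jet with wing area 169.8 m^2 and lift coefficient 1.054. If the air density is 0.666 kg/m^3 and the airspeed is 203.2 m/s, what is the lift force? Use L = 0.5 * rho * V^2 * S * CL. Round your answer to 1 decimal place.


Step 1: Calculate dynamic pressure q = 0.5 * 0.666 * 203.2^2 = 0.5 * 0.666 * 41290.24 = 13749.6499 Pa
Step 2: Multiply by wing area and lift coefficient: L = 13749.6499 * 169.8 * 1.054
Step 3: L = 2334690.5564 * 1.054 = 2460763.8 N

2460763.8


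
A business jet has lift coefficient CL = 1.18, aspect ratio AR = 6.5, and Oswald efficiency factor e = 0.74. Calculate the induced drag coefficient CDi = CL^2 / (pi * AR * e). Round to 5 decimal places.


Step 1: CL^2 = 1.18^2 = 1.3924
Step 2: pi * AR * e = 3.14159 * 6.5 * 0.74 = 15.111061
Step 3: CDi = 1.3924 / 15.111061 = 0.09214

0.09214


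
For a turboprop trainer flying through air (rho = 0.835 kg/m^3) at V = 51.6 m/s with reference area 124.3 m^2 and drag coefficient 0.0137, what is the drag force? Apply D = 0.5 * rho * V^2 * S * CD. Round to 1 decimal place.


Step 1: Dynamic pressure q = 0.5 * 0.835 * 51.6^2 = 1111.6188 Pa
Step 2: Drag D = q * S * CD = 1111.6188 * 124.3 * 0.0137
Step 3: D = 1893.0 N

1893.0


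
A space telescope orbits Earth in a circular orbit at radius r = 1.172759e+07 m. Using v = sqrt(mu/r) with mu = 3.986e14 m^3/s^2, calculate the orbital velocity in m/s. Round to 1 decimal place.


Step 1: mu / r = 3.986e14 / 1.172759e+07 = 33988227.7603
Step 2: v = sqrt(33988227.7603) = 5829.9 m/s

5829.9


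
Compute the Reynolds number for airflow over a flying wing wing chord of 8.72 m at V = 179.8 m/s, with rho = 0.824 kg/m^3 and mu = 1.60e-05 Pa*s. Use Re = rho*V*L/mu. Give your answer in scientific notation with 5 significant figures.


Step 1: Numerator = rho * V * L = 0.824 * 179.8 * 8.72 = 1291.913344
Step 2: Re = 1291.913344 / 1.60e-05
Step 3: Re = 8.0745e+07

8.0745e+07


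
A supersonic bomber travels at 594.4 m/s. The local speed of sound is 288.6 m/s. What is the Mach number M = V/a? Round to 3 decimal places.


Step 1: M = V / a = 594.4 / 288.6
Step 2: M = 2.060

2.060


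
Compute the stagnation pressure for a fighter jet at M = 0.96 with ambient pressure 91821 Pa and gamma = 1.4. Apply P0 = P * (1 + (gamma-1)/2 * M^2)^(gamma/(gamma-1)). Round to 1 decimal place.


Step 1: (gamma-1)/2 * M^2 = 0.2 * 0.9216 = 0.18432
Step 2: 1 + 0.18432 = 1.18432
Step 3: Exponent gamma/(gamma-1) = 3.5
Step 4: P0 = 91821 * 1.18432^3.5 = 165990.7 Pa

165990.7


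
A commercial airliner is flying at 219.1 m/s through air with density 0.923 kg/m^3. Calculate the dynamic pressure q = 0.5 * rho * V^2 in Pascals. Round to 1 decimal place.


Step 1: V^2 = 219.1^2 = 48004.81
Step 2: q = 0.5 * 0.923 * 48004.81
Step 3: q = 22154.2 Pa

22154.2


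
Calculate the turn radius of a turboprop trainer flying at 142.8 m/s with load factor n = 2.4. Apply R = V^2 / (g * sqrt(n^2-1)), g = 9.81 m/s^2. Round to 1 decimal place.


Step 1: V^2 = 142.8^2 = 20391.84
Step 2: n^2 - 1 = 2.4^2 - 1 = 4.76
Step 3: sqrt(4.76) = 2.181742
Step 4: R = 20391.84 / (9.81 * 2.181742) = 952.8 m

952.8


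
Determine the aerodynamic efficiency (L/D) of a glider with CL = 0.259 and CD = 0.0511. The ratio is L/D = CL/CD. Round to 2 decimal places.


Step 1: L/D = CL / CD = 0.259 / 0.0511
Step 2: L/D = 5.07

5.07


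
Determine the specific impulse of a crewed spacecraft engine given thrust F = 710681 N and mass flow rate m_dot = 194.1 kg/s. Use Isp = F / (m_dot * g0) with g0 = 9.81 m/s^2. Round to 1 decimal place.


Step 1: m_dot * g0 = 194.1 * 9.81 = 1904.12
Step 2: Isp = 710681 / 1904.12 = 373.2 s

373.2


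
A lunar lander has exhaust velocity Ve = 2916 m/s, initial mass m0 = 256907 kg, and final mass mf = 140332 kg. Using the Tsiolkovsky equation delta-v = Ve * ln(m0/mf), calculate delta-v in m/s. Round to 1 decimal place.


Step 1: Mass ratio m0/mf = 256907 / 140332 = 1.830709
Step 2: ln(1.830709) = 0.604703
Step 3: delta-v = 2916 * 0.604703 = 1763.3 m/s

1763.3


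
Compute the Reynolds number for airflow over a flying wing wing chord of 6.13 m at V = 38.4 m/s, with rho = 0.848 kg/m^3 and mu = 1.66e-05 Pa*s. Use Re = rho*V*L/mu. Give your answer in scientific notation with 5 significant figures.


Step 1: Numerator = rho * V * L = 0.848 * 38.4 * 6.13 = 199.612416
Step 2: Re = 199.612416 / 1.66e-05
Step 3: Re = 1.2025e+07

1.2025e+07


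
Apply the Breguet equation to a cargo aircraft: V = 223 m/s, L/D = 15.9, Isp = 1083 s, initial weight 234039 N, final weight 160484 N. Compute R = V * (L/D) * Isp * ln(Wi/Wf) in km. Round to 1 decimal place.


Step 1: Coefficient = V * (L/D) * Isp = 223 * 15.9 * 1083 = 3839993.1 m
Step 2: Wi/Wf = 234039 / 160484 = 1.458332
Step 3: ln(1.458332) = 0.377294
Step 4: R = 3839993.1 * 0.377294 = 1448804.5 m = 1448.8 km

1448.8


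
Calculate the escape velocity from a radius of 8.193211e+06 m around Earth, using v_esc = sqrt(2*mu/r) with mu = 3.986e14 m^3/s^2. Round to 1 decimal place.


Step 1: 2*mu/r = 2 * 3.986e14 / 8.193211e+06 = 97300069.5332
Step 2: v_esc = sqrt(97300069.5332) = 9864.1 m/s

9864.1


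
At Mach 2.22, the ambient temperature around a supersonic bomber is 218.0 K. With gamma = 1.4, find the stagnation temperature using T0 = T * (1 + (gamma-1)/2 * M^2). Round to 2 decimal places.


Step 1: (gamma-1)/2 = 0.2
Step 2: M^2 = 4.9284
Step 3: 1 + 0.2 * 4.9284 = 1.98568
Step 4: T0 = 218.0 * 1.98568 = 432.88 K

432.88


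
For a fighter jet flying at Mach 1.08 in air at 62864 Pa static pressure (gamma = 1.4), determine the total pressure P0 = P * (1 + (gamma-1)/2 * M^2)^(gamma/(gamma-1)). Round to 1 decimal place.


Step 1: (gamma-1)/2 * M^2 = 0.2 * 1.1664 = 0.23328
Step 2: 1 + 0.23328 = 1.23328
Step 3: Exponent gamma/(gamma-1) = 3.5
Step 4: P0 = 62864 * 1.23328^3.5 = 130953.7 Pa

130953.7


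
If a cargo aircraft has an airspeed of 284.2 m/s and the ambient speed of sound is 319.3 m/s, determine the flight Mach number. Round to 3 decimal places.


Step 1: M = V / a = 284.2 / 319.3
Step 2: M = 0.890

0.890


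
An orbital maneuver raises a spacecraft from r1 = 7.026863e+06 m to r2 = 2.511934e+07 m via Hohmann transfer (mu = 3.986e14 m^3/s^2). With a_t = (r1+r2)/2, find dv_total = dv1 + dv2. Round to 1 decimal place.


Step 1: Transfer semi-major axis a_t = (7.026863e+06 + 2.511934e+07) / 2 = 1.607310e+07 m
Step 2: v1 (circular at r1) = sqrt(mu/r1) = 7531.61 m/s
Step 3: v_t1 = sqrt(mu*(2/r1 - 1/a_t)) = 9415.47 m/s
Step 4: dv1 = |9415.47 - 7531.61| = 1883.86 m/s
Step 5: v2 (circular at r2) = 3983.5 m/s, v_t2 = 2633.88 m/s
Step 6: dv2 = |3983.5 - 2633.88| = 1349.62 m/s
Step 7: Total delta-v = 1883.86 + 1349.62 = 3233.5 m/s

3233.5


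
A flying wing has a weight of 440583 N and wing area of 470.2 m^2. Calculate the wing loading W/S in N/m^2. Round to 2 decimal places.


Step 1: Wing loading = W / S = 440583 / 470.2
Step 2: Wing loading = 937.01 N/m^2

937.01


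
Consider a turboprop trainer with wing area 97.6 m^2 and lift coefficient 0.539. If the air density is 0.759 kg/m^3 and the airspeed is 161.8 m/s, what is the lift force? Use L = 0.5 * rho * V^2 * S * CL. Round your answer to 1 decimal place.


Step 1: Calculate dynamic pressure q = 0.5 * 0.759 * 161.8^2 = 0.5 * 0.759 * 26179.24 = 9935.0216 Pa
Step 2: Multiply by wing area and lift coefficient: L = 9935.0216 * 97.6 * 0.539
Step 3: L = 969658.1062 * 0.539 = 522645.7 N

522645.7


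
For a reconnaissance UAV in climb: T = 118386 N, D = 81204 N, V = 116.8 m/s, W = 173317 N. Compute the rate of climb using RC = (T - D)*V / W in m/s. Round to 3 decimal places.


Step 1: Excess thrust = T - D = 118386 - 81204 = 37182 N
Step 2: Excess power = 37182 * 116.8 = 4342857.6 W
Step 3: RC = 4342857.6 / 173317 = 25.057 m/s

25.057


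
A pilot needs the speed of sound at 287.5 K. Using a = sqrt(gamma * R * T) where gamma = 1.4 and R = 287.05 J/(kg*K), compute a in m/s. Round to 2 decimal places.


Step 1: gamma * R * T = 1.4 * 287.05 * 287.5 = 115537.625
Step 2: a = sqrt(115537.625) = 339.91 m/s

339.91


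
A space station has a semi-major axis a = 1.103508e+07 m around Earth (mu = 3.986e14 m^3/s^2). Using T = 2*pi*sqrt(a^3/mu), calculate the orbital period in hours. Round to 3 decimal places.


Step 1: a^3 / mu = 1.343775e+21 / 3.986e14 = 3.371236e+06
Step 2: sqrt(3.371236e+06) = 1836.0926 s
Step 3: T = 2*pi * 1836.0926 = 11536.51 s
Step 4: T in hours = 11536.51 / 3600 = 3.205 hours

3.205


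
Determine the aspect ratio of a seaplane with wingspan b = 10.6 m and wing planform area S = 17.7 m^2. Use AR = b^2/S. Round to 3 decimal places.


Step 1: b^2 = 10.6^2 = 112.36
Step 2: AR = 112.36 / 17.7 = 6.348

6.348


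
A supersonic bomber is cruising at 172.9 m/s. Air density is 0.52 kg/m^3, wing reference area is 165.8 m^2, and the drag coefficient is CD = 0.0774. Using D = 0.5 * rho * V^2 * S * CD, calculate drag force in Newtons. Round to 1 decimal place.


Step 1: Dynamic pressure q = 0.5 * 0.52 * 172.9^2 = 7772.5466 Pa
Step 2: Drag D = q * S * CD = 7772.5466 * 165.8 * 0.0774
Step 3: D = 99744.5 N

99744.5


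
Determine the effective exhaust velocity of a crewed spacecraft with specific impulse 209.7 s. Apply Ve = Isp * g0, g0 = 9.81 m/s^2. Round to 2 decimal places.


Step 1: Ve = Isp * g0 = 209.7 * 9.81
Step 2: Ve = 2057.16 m/s

2057.16


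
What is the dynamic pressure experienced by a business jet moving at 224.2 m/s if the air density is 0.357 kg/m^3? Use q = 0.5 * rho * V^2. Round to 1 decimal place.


Step 1: V^2 = 224.2^2 = 50265.64
Step 2: q = 0.5 * 0.357 * 50265.64
Step 3: q = 8972.4 Pa

8972.4


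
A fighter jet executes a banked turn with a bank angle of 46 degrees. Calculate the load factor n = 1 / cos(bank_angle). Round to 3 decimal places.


Step 1: Convert 46 degrees to radians = 0.802851
Step 2: cos(46 deg) = 0.694658
Step 3: n = 1 / 0.694658 = 1.440

1.440


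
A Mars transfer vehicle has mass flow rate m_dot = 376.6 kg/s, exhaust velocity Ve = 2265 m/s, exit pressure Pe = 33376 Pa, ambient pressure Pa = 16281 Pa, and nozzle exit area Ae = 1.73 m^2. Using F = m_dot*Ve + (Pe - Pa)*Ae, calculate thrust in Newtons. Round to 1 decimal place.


Step 1: Momentum thrust = m_dot * Ve = 376.6 * 2265 = 852999.0 N
Step 2: Pressure thrust = (Pe - Pa) * Ae = (33376 - 16281) * 1.73 = 29574.35 N
Step 3: Total thrust F = 852999.0 + 29574.35 = 882573.4 N

882573.4


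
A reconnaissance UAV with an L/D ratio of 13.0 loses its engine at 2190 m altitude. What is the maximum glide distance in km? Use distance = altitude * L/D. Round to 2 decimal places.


Step 1: Glide distance = altitude * L/D = 2190 * 13.0 = 28470.0 m
Step 2: Convert to km: 28470.0 / 1000 = 28.47 km

28.47


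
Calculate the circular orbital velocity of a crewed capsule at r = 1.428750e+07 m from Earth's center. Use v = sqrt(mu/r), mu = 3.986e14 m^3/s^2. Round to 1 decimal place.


Step 1: mu / r = 3.986e14 / 1.428750e+07 = 27898512.6859
Step 2: v = sqrt(27898512.6859) = 5281.9 m/s

5281.9


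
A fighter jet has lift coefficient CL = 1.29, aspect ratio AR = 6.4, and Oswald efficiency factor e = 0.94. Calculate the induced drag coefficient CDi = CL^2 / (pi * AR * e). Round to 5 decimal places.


Step 1: CL^2 = 1.29^2 = 1.6641
Step 2: pi * AR * e = 3.14159 * 6.4 * 0.94 = 18.899821
Step 3: CDi = 1.6641 / 18.899821 = 0.08805

0.08805


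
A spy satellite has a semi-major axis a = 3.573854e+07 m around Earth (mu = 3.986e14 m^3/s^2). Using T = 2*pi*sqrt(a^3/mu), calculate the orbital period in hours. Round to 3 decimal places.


Step 1: a^3 / mu = 4.564681e+22 / 3.986e14 = 1.145178e+08
Step 2: sqrt(1.145178e+08) = 10701.3006 s
Step 3: T = 2*pi * 10701.3006 = 67238.25 s
Step 4: T in hours = 67238.25 / 3600 = 18.677 hours

18.677


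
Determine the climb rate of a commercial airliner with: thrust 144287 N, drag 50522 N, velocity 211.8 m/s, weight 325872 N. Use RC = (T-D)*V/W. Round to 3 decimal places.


Step 1: Excess thrust = T - D = 144287 - 50522 = 93765 N
Step 2: Excess power = 93765 * 211.8 = 19859427.0 W
Step 3: RC = 19859427.0 / 325872 = 60.942 m/s

60.942


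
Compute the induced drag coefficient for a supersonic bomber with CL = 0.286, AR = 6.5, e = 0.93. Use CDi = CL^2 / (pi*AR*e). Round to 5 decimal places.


Step 1: CL^2 = 0.286^2 = 0.081796
Step 2: pi * AR * e = 3.14159 * 6.5 * 0.93 = 18.990928
Step 3: CDi = 0.081796 / 18.990928 = 0.00431

0.00431


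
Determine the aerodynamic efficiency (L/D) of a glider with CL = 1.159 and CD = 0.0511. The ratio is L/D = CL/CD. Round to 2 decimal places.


Step 1: L/D = CL / CD = 1.159 / 0.0511
Step 2: L/D = 22.68

22.68


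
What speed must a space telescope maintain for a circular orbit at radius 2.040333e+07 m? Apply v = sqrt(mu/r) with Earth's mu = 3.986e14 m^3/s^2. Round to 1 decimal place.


Step 1: mu / r = 3.986e14 / 2.040333e+07 = 19536026.7172
Step 2: v = sqrt(19536026.7172) = 4420.0 m/s

4420.0


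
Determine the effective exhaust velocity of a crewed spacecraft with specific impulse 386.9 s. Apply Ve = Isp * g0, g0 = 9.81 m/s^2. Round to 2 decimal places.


Step 1: Ve = Isp * g0 = 386.9 * 9.81
Step 2: Ve = 3795.49 m/s

3795.49


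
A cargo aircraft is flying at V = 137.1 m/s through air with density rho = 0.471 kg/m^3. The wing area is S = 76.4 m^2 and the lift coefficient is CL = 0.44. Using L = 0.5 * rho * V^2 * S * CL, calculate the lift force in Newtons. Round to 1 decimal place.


Step 1: Calculate dynamic pressure q = 0.5 * 0.471 * 137.1^2 = 0.5 * 0.471 * 18796.41 = 4426.5546 Pa
Step 2: Multiply by wing area and lift coefficient: L = 4426.5546 * 76.4 * 0.44
Step 3: L = 338188.768 * 0.44 = 148803.1 N

148803.1


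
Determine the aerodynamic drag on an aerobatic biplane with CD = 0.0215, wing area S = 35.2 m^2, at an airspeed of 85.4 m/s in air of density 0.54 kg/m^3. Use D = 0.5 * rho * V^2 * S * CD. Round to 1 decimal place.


Step 1: Dynamic pressure q = 0.5 * 0.54 * 85.4^2 = 1969.1532 Pa
Step 2: Drag D = q * S * CD = 1969.1532 * 35.2 * 0.0215
Step 3: D = 1490.3 N

1490.3


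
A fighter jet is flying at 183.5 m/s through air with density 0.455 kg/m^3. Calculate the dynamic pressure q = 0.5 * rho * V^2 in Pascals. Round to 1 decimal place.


Step 1: V^2 = 183.5^2 = 33672.25
Step 2: q = 0.5 * 0.455 * 33672.25
Step 3: q = 7660.4 Pa

7660.4


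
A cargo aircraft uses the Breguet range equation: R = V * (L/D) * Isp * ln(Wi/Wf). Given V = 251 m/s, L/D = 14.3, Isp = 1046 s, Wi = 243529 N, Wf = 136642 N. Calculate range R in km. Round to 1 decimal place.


Step 1: Coefficient = V * (L/D) * Isp = 251 * 14.3 * 1046 = 3754407.8 m
Step 2: Wi/Wf = 243529 / 136642 = 1.782241
Step 3: ln(1.782241) = 0.577872
Step 4: R = 3754407.8 * 0.577872 = 2169565.9 m = 2169.6 km

2169.6


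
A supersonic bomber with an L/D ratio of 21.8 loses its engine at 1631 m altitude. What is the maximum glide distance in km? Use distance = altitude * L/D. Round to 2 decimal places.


Step 1: Glide distance = altitude * L/D = 1631 * 21.8 = 35555.8 m
Step 2: Convert to km: 35555.8 / 1000 = 35.56 km

35.56


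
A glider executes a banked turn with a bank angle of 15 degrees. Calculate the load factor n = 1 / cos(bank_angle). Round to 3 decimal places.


Step 1: Convert 15 degrees to radians = 0.261799
Step 2: cos(15 deg) = 0.965926
Step 3: n = 1 / 0.965926 = 1.035

1.035


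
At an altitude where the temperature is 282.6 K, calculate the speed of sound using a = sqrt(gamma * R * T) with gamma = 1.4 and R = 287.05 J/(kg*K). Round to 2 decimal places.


Step 1: gamma * R * T = 1.4 * 287.05 * 282.6 = 113568.462
Step 2: a = sqrt(113568.462) = 337.00 m/s

337.00


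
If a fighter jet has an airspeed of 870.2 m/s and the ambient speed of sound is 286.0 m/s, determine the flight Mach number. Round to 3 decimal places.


Step 1: M = V / a = 870.2 / 286.0
Step 2: M = 3.043

3.043


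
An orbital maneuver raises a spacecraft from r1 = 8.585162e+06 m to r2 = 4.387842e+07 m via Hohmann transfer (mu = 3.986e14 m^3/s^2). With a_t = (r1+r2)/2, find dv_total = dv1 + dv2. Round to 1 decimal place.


Step 1: Transfer semi-major axis a_t = (8.585162e+06 + 4.387842e+07) / 2 = 2.623179e+07 m
Step 2: v1 (circular at r1) = sqrt(mu/r1) = 6813.88 m/s
Step 3: v_t1 = sqrt(mu*(2/r1 - 1/a_t)) = 8812.64 m/s
Step 4: dv1 = |8812.64 - 6813.88| = 1998.76 m/s
Step 5: v2 (circular at r2) = 3014.0 m/s, v_t2 = 1724.26 m/s
Step 6: dv2 = |3014.0 - 1724.26| = 1289.74 m/s
Step 7: Total delta-v = 1998.76 + 1289.74 = 3288.5 m/s

3288.5


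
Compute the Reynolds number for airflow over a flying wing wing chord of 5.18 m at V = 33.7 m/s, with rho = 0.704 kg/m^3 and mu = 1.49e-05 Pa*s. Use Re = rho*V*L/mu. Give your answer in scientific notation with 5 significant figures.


Step 1: Numerator = rho * V * L = 0.704 * 33.7 * 5.18 = 122.894464
Step 2: Re = 122.894464 / 1.49e-05
Step 3: Re = 8.2480e+06

8.2480e+06


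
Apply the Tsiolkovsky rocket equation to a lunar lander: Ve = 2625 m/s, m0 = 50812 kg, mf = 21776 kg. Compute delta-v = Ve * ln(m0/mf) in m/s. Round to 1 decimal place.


Step 1: Mass ratio m0/mf = 50812 / 21776 = 2.333395
Step 2: ln(2.333395) = 0.847324
Step 3: delta-v = 2625 * 0.847324 = 2224.2 m/s

2224.2


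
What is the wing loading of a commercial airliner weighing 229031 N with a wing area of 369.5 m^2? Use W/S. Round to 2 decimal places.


Step 1: Wing loading = W / S = 229031 / 369.5
Step 2: Wing loading = 619.84 N/m^2

619.84


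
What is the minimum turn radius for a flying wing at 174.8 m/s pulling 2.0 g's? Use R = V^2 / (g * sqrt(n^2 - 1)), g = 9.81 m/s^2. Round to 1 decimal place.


Step 1: V^2 = 174.8^2 = 30555.04
Step 2: n^2 - 1 = 2.0^2 - 1 = 3.0
Step 3: sqrt(3.0) = 1.732051
Step 4: R = 30555.04 / (9.81 * 1.732051) = 1798.3 m

1798.3


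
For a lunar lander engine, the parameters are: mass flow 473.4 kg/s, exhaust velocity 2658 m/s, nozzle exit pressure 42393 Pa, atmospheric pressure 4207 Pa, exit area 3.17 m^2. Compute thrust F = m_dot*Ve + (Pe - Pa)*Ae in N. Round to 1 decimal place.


Step 1: Momentum thrust = m_dot * Ve = 473.4 * 2658 = 1258297.2 N
Step 2: Pressure thrust = (Pe - Pa) * Ae = (42393 - 4207) * 3.17 = 121049.62 N
Step 3: Total thrust F = 1258297.2 + 121049.62 = 1379346.8 N

1379346.8


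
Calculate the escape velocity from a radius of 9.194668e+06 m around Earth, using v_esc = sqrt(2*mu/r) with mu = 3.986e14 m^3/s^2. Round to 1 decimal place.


Step 1: 2*mu/r = 2 * 3.986e14 / 9.194668e+06 = 86702423.622
Step 2: v_esc = sqrt(86702423.622) = 9311.4 m/s

9311.4


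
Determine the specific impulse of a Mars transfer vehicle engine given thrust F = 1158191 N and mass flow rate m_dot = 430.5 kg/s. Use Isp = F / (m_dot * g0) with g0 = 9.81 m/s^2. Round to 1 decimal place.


Step 1: m_dot * g0 = 430.5 * 9.81 = 4223.2
Step 2: Isp = 1158191 / 4223.2 = 274.2 s

274.2


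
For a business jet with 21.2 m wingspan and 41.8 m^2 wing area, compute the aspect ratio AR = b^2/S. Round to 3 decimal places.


Step 1: b^2 = 21.2^2 = 449.44
Step 2: AR = 449.44 / 41.8 = 10.752

10.752


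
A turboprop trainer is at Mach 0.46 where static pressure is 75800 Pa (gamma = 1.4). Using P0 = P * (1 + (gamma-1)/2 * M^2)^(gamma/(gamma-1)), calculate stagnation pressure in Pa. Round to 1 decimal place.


Step 1: (gamma-1)/2 * M^2 = 0.2 * 0.2116 = 0.04232
Step 2: 1 + 0.04232 = 1.04232
Step 3: Exponent gamma/(gamma-1) = 3.5
Step 4: P0 = 75800 * 1.04232^3.5 = 87634.1 Pa

87634.1


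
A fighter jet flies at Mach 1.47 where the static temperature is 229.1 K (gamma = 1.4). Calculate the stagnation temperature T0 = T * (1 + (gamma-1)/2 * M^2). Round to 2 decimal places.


Step 1: (gamma-1)/2 = 0.2
Step 2: M^2 = 2.1609
Step 3: 1 + 0.2 * 2.1609 = 1.43218
Step 4: T0 = 229.1 * 1.43218 = 328.11 K

328.11


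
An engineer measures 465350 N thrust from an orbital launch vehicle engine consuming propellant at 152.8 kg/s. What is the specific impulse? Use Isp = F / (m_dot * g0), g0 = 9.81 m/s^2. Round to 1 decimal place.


Step 1: m_dot * g0 = 152.8 * 9.81 = 1498.97
Step 2: Isp = 465350 / 1498.97 = 310.4 s

310.4


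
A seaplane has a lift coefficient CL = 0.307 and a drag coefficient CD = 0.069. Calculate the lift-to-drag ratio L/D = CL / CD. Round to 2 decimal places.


Step 1: L/D = CL / CD = 0.307 / 0.069
Step 2: L/D = 4.45

4.45


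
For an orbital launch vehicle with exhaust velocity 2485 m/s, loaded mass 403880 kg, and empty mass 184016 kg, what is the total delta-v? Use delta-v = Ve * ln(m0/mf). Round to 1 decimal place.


Step 1: Mass ratio m0/mf = 403880 / 184016 = 2.194809
Step 2: ln(2.194809) = 0.786095
Step 3: delta-v = 2485 * 0.786095 = 1953.4 m/s

1953.4


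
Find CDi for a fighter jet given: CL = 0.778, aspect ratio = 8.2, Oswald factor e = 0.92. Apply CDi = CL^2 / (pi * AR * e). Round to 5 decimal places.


Step 1: CL^2 = 0.778^2 = 0.605284
Step 2: pi * AR * e = 3.14159 * 8.2 * 0.92 = 23.700175
Step 3: CDi = 0.605284 / 23.700175 = 0.02554

0.02554


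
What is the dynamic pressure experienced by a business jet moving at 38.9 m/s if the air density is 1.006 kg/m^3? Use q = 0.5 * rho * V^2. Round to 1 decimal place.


Step 1: V^2 = 38.9^2 = 1513.21
Step 2: q = 0.5 * 1.006 * 1513.21
Step 3: q = 761.1 Pa

761.1


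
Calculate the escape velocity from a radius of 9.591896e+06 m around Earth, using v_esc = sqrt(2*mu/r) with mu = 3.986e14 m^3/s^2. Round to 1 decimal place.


Step 1: 2*mu/r = 2 * 3.986e14 / 9.591896e+06 = 83111826.9005
Step 2: v_esc = sqrt(83111826.9005) = 9116.6 m/s

9116.6


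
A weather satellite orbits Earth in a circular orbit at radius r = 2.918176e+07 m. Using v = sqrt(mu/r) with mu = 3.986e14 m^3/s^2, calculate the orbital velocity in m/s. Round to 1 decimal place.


Step 1: mu / r = 3.986e14 / 2.918176e+07 = 13659217.2645
Step 2: v = sqrt(13659217.2645) = 3695.8 m/s

3695.8


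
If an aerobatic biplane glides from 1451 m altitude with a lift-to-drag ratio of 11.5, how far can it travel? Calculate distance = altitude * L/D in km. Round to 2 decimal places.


Step 1: Glide distance = altitude * L/D = 1451 * 11.5 = 16686.5 m
Step 2: Convert to km: 16686.5 / 1000 = 16.69 km

16.69


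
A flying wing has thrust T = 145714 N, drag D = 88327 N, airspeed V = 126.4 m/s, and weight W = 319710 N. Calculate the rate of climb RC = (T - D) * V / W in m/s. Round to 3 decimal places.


Step 1: Excess thrust = T - D = 145714 - 88327 = 57387 N
Step 2: Excess power = 57387 * 126.4 = 7253716.8 W
Step 3: RC = 7253716.8 / 319710 = 22.688 m/s

22.688


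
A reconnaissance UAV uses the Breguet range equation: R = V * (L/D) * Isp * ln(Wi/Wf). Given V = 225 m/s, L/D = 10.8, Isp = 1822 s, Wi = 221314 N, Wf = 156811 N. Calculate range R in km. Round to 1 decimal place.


Step 1: Coefficient = V * (L/D) * Isp = 225 * 10.8 * 1822 = 4427460.0 m
Step 2: Wi/Wf = 221314 / 156811 = 1.411342
Step 3: ln(1.411342) = 0.344541
Step 4: R = 4427460.0 * 0.344541 = 1525442.6 m = 1525.4 km

1525.4


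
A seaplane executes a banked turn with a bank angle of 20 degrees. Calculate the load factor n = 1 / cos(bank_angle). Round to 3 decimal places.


Step 1: Convert 20 degrees to radians = 0.349066
Step 2: cos(20 deg) = 0.939693
Step 3: n = 1 / 0.939693 = 1.064

1.064


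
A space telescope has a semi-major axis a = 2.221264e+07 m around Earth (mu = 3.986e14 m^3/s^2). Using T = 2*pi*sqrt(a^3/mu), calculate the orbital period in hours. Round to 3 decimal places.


Step 1: a^3 / mu = 1.095975e+22 / 3.986e14 = 2.749560e+07
Step 2: sqrt(2.749560e+07) = 5243.6249 s
Step 3: T = 2*pi * 5243.6249 = 32946.67 s
Step 4: T in hours = 32946.67 / 3600 = 9.152 hours

9.152


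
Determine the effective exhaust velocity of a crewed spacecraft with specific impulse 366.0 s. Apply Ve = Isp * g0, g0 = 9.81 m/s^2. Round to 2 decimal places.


Step 1: Ve = Isp * g0 = 366.0 * 9.81
Step 2: Ve = 3590.46 m/s

3590.46


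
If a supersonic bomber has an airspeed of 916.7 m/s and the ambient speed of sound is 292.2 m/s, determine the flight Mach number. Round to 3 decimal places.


Step 1: M = V / a = 916.7 / 292.2
Step 2: M = 3.137

3.137


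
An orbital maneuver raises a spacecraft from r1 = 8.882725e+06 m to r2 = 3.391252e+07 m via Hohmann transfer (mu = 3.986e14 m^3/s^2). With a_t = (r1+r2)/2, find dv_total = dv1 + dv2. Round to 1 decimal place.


Step 1: Transfer semi-major axis a_t = (8.882725e+06 + 3.391252e+07) / 2 = 2.139762e+07 m
Step 2: v1 (circular at r1) = sqrt(mu/r1) = 6698.78 m/s
Step 3: v_t1 = sqrt(mu*(2/r1 - 1/a_t)) = 8433.21 m/s
Step 4: dv1 = |8433.21 - 6698.78| = 1734.43 m/s
Step 5: v2 (circular at r2) = 3428.38 m/s, v_t2 = 2208.91 m/s
Step 6: dv2 = |3428.38 - 2208.91| = 1219.46 m/s
Step 7: Total delta-v = 1734.43 + 1219.46 = 2953.9 m/s

2953.9


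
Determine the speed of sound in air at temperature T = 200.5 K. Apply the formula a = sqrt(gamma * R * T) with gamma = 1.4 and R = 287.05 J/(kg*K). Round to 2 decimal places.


Step 1: gamma * R * T = 1.4 * 287.05 * 200.5 = 80574.935
Step 2: a = sqrt(80574.935) = 283.86 m/s

283.86


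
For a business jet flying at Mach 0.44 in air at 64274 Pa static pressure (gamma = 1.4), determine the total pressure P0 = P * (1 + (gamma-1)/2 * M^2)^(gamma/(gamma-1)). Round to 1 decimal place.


Step 1: (gamma-1)/2 * M^2 = 0.2 * 0.1936 = 0.03872
Step 2: 1 + 0.03872 = 1.03872
Step 3: Exponent gamma/(gamma-1) = 3.5
Step 4: P0 = 64274 * 1.03872^3.5 = 73414.2 Pa

73414.2


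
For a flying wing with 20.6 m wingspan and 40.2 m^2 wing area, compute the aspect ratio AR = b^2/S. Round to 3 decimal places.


Step 1: b^2 = 20.6^2 = 424.36
Step 2: AR = 424.36 / 40.2 = 10.556

10.556


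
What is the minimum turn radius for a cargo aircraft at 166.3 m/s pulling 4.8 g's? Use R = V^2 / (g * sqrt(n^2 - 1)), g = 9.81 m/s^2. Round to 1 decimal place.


Step 1: V^2 = 166.3^2 = 27655.69
Step 2: n^2 - 1 = 4.8^2 - 1 = 22.04
Step 3: sqrt(22.04) = 4.694678
Step 4: R = 27655.69 / (9.81 * 4.694678) = 600.5 m

600.5


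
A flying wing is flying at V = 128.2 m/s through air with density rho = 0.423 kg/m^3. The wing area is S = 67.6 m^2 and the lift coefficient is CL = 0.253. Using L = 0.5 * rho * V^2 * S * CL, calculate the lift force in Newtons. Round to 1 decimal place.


Step 1: Calculate dynamic pressure q = 0.5 * 0.423 * 128.2^2 = 0.5 * 0.423 * 16435.24 = 3476.0533 Pa
Step 2: Multiply by wing area and lift coefficient: L = 3476.0533 * 67.6 * 0.253
Step 3: L = 234981.2004 * 0.253 = 59450.2 N

59450.2


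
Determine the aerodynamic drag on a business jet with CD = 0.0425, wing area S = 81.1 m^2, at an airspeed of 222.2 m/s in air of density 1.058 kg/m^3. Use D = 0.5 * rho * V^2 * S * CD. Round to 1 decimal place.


Step 1: Dynamic pressure q = 0.5 * 1.058 * 222.2^2 = 26118.2324 Pa
Step 2: Drag D = q * S * CD = 26118.2324 * 81.1 * 0.0425
Step 3: D = 90023.0 N

90023.0


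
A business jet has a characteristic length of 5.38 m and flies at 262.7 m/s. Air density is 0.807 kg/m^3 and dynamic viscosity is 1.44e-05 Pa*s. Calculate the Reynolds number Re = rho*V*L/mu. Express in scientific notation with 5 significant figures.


Step 1: Numerator = rho * V * L = 0.807 * 262.7 * 5.38 = 1140.554082
Step 2: Re = 1140.554082 / 1.44e-05
Step 3: Re = 7.9205e+07

7.9205e+07


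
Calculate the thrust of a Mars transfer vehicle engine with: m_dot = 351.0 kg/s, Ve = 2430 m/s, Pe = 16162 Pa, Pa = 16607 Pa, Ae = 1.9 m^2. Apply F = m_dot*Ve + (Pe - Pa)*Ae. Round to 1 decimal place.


Step 1: Momentum thrust = m_dot * Ve = 351.0 * 2430 = 852930.0 N
Step 2: Pressure thrust = (Pe - Pa) * Ae = (16162 - 16607) * 1.9 = -845.5 N
Step 3: Total thrust F = 852930.0 + -845.5 = 852084.5 N

852084.5


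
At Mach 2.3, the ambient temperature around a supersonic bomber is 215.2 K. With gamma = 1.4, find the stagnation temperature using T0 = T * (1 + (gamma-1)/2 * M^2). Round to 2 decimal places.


Step 1: (gamma-1)/2 = 0.2
Step 2: M^2 = 5.29
Step 3: 1 + 0.2 * 5.29 = 2.058
Step 4: T0 = 215.2 * 2.058 = 442.88 K

442.88


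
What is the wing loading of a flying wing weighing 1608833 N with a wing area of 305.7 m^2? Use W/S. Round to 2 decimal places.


Step 1: Wing loading = W / S = 1608833 / 305.7
Step 2: Wing loading = 5262.78 N/m^2

5262.78


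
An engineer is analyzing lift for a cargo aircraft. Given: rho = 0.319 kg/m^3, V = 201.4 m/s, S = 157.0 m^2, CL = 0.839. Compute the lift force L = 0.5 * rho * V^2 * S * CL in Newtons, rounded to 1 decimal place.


Step 1: Calculate dynamic pressure q = 0.5 * 0.319 * 201.4^2 = 0.5 * 0.319 * 40561.96 = 6469.6326 Pa
Step 2: Multiply by wing area and lift coefficient: L = 6469.6326 * 157.0 * 0.839
Step 3: L = 1015732.3213 * 0.839 = 852199.4 N

852199.4


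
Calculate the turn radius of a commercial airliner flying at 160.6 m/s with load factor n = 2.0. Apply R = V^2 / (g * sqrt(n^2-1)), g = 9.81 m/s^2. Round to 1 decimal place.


Step 1: V^2 = 160.6^2 = 25792.36
Step 2: n^2 - 1 = 2.0^2 - 1 = 3.0
Step 3: sqrt(3.0) = 1.732051
Step 4: R = 25792.36 / (9.81 * 1.732051) = 1518.0 m

1518.0


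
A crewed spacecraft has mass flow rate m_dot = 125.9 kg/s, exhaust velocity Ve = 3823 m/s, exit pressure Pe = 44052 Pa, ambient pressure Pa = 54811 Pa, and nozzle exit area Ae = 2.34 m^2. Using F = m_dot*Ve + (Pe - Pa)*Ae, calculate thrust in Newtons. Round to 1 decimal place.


Step 1: Momentum thrust = m_dot * Ve = 125.9 * 3823 = 481315.7 N
Step 2: Pressure thrust = (Pe - Pa) * Ae = (44052 - 54811) * 2.34 = -25176.06 N
Step 3: Total thrust F = 481315.7 + -25176.06 = 456139.6 N

456139.6


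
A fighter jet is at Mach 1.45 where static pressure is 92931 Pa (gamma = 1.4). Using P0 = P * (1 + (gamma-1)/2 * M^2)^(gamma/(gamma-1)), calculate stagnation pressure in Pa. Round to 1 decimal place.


Step 1: (gamma-1)/2 * M^2 = 0.2 * 2.1025 = 0.4205
Step 2: 1 + 0.4205 = 1.4205
Step 3: Exponent gamma/(gamma-1) = 3.5
Step 4: P0 = 92931 * 1.4205^3.5 = 317471.6 Pa

317471.6


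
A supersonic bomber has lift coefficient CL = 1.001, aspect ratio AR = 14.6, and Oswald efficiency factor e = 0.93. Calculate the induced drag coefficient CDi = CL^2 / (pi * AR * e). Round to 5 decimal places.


Step 1: CL^2 = 1.001^2 = 1.002001
Step 2: pi * AR * e = 3.14159 * 14.6 * 0.93 = 42.656545
Step 3: CDi = 1.002001 / 42.656545 = 0.02349

0.02349


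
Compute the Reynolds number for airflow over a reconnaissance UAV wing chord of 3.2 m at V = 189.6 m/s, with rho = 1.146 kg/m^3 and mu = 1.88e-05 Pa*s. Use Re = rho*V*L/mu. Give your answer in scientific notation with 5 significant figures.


Step 1: Numerator = rho * V * L = 1.146 * 189.6 * 3.2 = 695.30112
Step 2: Re = 695.30112 / 1.88e-05
Step 3: Re = 3.6984e+07

3.6984e+07


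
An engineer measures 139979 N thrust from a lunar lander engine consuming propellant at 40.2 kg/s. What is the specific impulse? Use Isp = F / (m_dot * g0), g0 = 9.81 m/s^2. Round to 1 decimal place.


Step 1: m_dot * g0 = 40.2 * 9.81 = 394.36
Step 2: Isp = 139979 / 394.36 = 355.0 s

355.0


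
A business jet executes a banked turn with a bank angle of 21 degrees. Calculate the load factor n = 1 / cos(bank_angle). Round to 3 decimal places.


Step 1: Convert 21 degrees to radians = 0.366519
Step 2: cos(21 deg) = 0.93358
Step 3: n = 1 / 0.93358 = 1.071

1.071


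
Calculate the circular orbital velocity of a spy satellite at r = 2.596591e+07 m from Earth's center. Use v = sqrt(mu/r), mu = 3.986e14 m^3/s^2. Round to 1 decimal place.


Step 1: mu / r = 3.986e14 / 2.596591e+07 = 15350896.6179
Step 2: v = sqrt(15350896.6179) = 3918.0 m/s

3918.0


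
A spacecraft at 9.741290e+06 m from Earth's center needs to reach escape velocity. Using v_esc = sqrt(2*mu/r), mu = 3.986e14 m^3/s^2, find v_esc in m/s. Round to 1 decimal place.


Step 1: 2*mu/r = 2 * 3.986e14 / 9.741290e+06 = 81837210.4721
Step 2: v_esc = sqrt(81837210.4721) = 9046.4 m/s

9046.4


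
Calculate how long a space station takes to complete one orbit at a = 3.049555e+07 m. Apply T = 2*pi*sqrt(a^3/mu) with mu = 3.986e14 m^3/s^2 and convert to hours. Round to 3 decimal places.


Step 1: a^3 / mu = 2.836021e+22 / 3.986e14 = 7.114954e+07
Step 2: sqrt(7.114954e+07) = 8435.0189 s
Step 3: T = 2*pi * 8435.0189 = 52998.79 s
Step 4: T in hours = 52998.79 / 3600 = 14.722 hours

14.722


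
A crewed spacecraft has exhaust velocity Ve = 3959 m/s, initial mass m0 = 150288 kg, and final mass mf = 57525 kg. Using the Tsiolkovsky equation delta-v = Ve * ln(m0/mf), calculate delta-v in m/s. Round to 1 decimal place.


Step 1: Mass ratio m0/mf = 150288 / 57525 = 2.612568
Step 2: ln(2.612568) = 0.960334
Step 3: delta-v = 3959 * 0.960334 = 3802.0 m/s

3802.0
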